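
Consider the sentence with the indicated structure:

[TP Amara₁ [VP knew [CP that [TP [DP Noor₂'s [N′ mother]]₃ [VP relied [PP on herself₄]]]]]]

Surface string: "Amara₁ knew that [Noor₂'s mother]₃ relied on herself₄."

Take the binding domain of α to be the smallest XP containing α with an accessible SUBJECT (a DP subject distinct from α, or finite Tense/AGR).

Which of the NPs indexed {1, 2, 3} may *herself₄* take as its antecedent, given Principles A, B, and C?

*herself* is an anaphor, so Principle A applies: it must be bound in its binding domain.
Binding domain of *herself₄*: the embedded TP, whose subject is [Noor₂'s mother]₃.
*Amara₁* c-commands the anaphor but is outside its binding domain → cannot satisfy Principle A.
*Noor₂* does not c-command the anaphor → cannot bind it.
*[Noor₂'s mother]₃* c-commands the anaphor within its binding domain → licit binder.

{3}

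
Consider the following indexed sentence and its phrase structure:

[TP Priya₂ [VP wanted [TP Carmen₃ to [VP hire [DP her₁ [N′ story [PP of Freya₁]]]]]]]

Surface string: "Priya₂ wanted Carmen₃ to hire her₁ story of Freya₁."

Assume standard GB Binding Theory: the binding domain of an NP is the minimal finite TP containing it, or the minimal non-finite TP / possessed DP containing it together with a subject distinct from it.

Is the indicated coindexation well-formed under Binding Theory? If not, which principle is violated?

The two coindexed NPs are *her₁* and *Freya₁*.
*Freya₁* is an R-expression. Principle C requires it to be free everywhere.
*her₁* c-commands it and carries the same index.
The R-expression is bound → Principle C violation.

Principle C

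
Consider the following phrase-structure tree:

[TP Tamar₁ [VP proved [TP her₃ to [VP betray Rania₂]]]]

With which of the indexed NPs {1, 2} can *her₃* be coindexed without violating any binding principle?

*her* is a pronoun, so Principle B applies: it must be free in its binding domain.
Binding domain of *her₃*: the matrix TP, whose subject is Tamar₁.
*Tamar₁* c-commands the pronoun within its binding domain → coindexation would violate Principle B.
*Rania₂*: the pronoun c-commands this R-expression → coindexation would violate Principle C on *Rania₂*.

none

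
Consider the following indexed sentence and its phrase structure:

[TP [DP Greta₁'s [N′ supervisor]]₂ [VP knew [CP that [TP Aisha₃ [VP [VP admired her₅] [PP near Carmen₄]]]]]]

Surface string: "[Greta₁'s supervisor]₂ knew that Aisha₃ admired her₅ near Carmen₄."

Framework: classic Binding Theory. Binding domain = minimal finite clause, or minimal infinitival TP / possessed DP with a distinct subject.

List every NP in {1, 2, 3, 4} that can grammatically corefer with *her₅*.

{1, 2, 4}

*her* is a pronoun, so Principle B applies: it must be free in its binding domain.
Binding domain of *her₅*: the embedded TP, whose subject is Aisha₃.
*Greta₁* and the pronoun do not c-command one another → neither Principle B nor Principle C is at stake; coindexation permitted.
*[Greta₁'s supervisor]₂* c-commands the pronoun but from outside its binding domain, and is not c-commanded by it → coindexation permitted.
*Aisha₃* c-commands the pronoun within its binding domain → coindexation would violate Principle B.
*Carmen₄* and the pronoun do not c-command one another → neither Principle B nor Principle C is at stake; coindexation permitted.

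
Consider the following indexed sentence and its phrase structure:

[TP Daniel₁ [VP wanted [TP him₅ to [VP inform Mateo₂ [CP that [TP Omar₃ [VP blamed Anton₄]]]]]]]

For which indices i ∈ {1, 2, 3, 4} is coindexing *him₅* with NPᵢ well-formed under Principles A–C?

none

*him* is a pronoun, so Principle B applies: it must be free in its binding domain.
Binding domain of *him₅*: the matrix TP, whose subject is Daniel₁.
*Daniel₁* c-commands the pronoun within its binding domain → coindexation would violate Principle B.
*Mateo₂*: the pronoun c-commands this R-expression → coindexation would violate Principle C on *Mateo₂*.
*Omar₃*: the pronoun c-commands this R-expression → coindexation would violate Principle C on *Omar₃*.
*Anton₄*: the pronoun c-commands this R-expression → coindexation would violate Principle C on *Anton₄*.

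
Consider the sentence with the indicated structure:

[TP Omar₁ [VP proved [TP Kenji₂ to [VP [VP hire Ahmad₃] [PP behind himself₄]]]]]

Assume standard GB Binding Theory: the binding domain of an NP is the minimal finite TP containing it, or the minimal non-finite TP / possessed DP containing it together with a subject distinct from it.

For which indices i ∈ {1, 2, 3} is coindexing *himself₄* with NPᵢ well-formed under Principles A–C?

*himself* is an anaphor, so Principle A applies: it must be bound in its binding domain.
Binding domain of *himself₄*: the embedded TP, whose subject is Kenji₂.
*Omar₁* c-commands the anaphor but is outside its binding domain → cannot satisfy Principle A.
*Kenji₂* c-commands the anaphor within its binding domain → licit binder.
*Ahmad₃* does not c-command the anaphor → cannot bind it.

{2}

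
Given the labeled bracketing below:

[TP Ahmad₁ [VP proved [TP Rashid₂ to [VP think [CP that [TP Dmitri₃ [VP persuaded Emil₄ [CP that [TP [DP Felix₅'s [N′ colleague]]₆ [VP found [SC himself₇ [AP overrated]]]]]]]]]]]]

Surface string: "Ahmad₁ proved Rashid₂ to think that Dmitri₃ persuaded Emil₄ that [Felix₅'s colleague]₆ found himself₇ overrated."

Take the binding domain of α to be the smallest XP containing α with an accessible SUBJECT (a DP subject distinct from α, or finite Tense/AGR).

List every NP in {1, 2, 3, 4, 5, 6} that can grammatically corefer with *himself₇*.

{6}

*himself* is an anaphor, so Principle A applies: it must be bound in its binding domain.
Binding domain of *himself₇*: the embedded TP, whose subject is [Felix₅'s colleague]₆.
*Ahmad₁* c-commands the anaphor but is outside its binding domain → cannot satisfy Principle A.
*Rashid₂* c-commands the anaphor but is outside its binding domain → cannot satisfy Principle A.
*Dmitri₃* c-commands the anaphor but is outside its binding domain → cannot satisfy Principle A.
*Emil₄* c-commands the anaphor but is outside its binding domain → cannot satisfy Principle A.
*Felix₅* does not c-command the anaphor → cannot bind it.
*[Felix₅'s colleague]₆* c-commands the anaphor within its binding domain → licit binder.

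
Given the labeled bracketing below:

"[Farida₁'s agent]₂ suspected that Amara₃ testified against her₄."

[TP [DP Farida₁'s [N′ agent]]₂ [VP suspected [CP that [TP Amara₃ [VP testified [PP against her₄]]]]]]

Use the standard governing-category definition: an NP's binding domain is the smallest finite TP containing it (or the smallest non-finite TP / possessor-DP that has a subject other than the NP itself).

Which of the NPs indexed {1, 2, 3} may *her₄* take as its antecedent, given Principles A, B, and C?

*her* is a pronoun, so Principle B applies: it must be free in its binding domain.
Binding domain of *her₄*: the embedded TP, whose subject is Amara₃.
*Farida₁* and the pronoun do not c-command one another → neither Principle B nor Principle C is at stake; coindexation permitted.
*[Farida₁'s agent]₂* c-commands the pronoun but from outside its binding domain, and is not c-commanded by it → coindexation permitted.
*Amara₃* c-commands the pronoun within its binding domain → coindexation would violate Principle B.

{1, 2}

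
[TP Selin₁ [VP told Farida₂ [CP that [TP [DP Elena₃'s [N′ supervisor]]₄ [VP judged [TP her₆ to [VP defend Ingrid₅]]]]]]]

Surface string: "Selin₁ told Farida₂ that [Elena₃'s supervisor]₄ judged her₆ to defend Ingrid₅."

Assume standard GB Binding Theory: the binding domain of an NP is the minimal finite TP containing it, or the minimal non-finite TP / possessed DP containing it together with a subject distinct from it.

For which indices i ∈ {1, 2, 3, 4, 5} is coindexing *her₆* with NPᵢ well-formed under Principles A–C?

*her* is a pronoun, so Principle B applies: it must be free in its binding domain.
Binding domain of *her₆*: the embedded TP, whose subject is [Elena₃'s supervisor]₄.
*Selin₁* c-commands the pronoun but from outside its binding domain, and is not c-commanded by it → coindexation permitted.
*Farida₂* c-commands the pronoun but from outside its binding domain, and is not c-commanded by it → coindexation permitted.
*Elena₃* and the pronoun do not c-command one another → neither Principle B nor Principle C is at stake; coindexation permitted.
*[Elena₃'s supervisor]₄* c-commands the pronoun within its binding domain → coindexation would violate Principle B.
*Ingrid₅*: the pronoun c-commands this R-expression → coindexation would violate Principle C on *Ingrid₅*.

{1, 2, 3}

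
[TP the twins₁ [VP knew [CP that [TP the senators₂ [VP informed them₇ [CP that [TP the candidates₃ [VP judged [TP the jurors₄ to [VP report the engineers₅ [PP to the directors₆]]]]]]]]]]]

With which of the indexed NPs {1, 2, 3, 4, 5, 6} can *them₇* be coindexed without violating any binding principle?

*them* is a pronoun, so Principle B applies: it must be free in its binding domain.
Binding domain of *them₇*: the embedded TP, whose subject is the senators₂.
*the twins₁* c-commands the pronoun but from outside its binding domain, and is not c-commanded by it → coindexation permitted.
*the senators₂* c-commands the pronoun within its binding domain → coindexation would violate Principle B.
*the candidates₃*: the pronoun c-commands this R-expression → coindexation would violate Principle C on *the candidates₃*.
*the jurors₄*: the pronoun c-commands this R-expression → coindexation would violate Principle C on *the jurors₄*.
*the engineers₅*: the pronoun c-commands this R-expression → coindexation would violate Principle C on *the engineers₅*.
*the directors₆*: the pronoun c-commands this R-expression → coindexation would violate Principle C on *the directors₆*.

{1}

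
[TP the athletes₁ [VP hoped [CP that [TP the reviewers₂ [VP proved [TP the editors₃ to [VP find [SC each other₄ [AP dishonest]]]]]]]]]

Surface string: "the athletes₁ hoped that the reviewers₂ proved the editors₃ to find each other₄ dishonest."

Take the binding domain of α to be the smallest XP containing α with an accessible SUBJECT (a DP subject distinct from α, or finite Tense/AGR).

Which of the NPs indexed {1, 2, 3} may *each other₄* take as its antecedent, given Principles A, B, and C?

*each other* is an anaphor, so Principle A applies: it must be bound in its binding domain.
Binding domain of *each other₄*: the embedded TP, whose subject is the editors₃.
*the athletes₁* c-commands the anaphor but is outside its binding domain → cannot satisfy Principle A.
*the reviewers₂* c-commands the anaphor but is outside its binding domain → cannot satisfy Principle A.
*the editors₃* c-commands the anaphor within its binding domain → licit binder.

{3}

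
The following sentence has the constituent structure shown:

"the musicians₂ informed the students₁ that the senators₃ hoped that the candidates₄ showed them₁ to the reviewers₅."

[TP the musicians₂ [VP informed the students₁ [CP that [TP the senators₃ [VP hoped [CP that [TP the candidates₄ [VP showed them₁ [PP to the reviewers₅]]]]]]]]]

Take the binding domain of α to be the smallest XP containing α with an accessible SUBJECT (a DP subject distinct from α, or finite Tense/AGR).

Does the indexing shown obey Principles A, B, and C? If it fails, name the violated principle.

The two coindexed NPs are *the students₁* and *them₁*.
*them₁* is a pronoun; its binding domain is the embedded TP, whose subject is the candidates₄. Within that domain it is c-commanded only by *the candidates₄*, which carries a different index — the pronoun is free locally, so Principle B holds.
*the students₁* is an R-expression; *them₁* does not c-command it, and no other NP shares its index, so Principle C is satisfied.
All principles are respected.

grammatical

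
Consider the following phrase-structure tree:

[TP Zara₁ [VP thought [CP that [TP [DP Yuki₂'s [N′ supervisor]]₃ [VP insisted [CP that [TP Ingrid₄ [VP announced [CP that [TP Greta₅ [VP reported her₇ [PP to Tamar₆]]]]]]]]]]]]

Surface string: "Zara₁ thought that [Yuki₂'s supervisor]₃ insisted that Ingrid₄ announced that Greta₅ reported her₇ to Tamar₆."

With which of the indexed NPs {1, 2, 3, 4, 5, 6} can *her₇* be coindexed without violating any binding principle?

*her* is a pronoun, so Principle B applies: it must be free in its binding domain.
Binding domain of *her₇*: the embedded TP, whose subject is Greta₅.
*Zara₁* c-commands the pronoun but from outside its binding domain, and is not c-commanded by it → coindexation permitted.
*Yuki₂* and the pronoun do not c-command one another → neither Principle B nor Principle C is at stake; coindexation permitted.
*[Yuki₂'s supervisor]₃* c-commands the pronoun but from outside its binding domain, and is not c-commanded by it → coindexation permitted.
*Ingrid₄* c-commands the pronoun but from outside its binding domain, and is not c-commanded by it → coindexation permitted.
*Greta₅* c-commands the pronoun within its binding domain → coindexation would violate Principle B.
*Tamar₆*: the pronoun c-commands this R-expression → coindexation would violate Principle C on *Tamar₆*.

{1, 2, 3, 4}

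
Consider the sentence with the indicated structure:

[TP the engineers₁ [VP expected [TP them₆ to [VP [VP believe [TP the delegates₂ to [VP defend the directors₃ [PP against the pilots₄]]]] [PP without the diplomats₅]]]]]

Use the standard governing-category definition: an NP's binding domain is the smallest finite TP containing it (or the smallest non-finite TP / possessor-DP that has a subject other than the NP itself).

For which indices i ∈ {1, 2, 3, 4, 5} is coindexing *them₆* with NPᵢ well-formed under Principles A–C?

*them* is a pronoun, so Principle B applies: it must be free in its binding domain.
Binding domain of *them₆*: the matrix TP, whose subject is the engineers₁.
*the engineers₁* c-commands the pronoun within its binding domain → coindexation would violate Principle B.
*the delegates₂*: the pronoun c-commands this R-expression → coindexation would violate Principle C on *the delegates₂*.
*the directors₃*: the pronoun c-commands this R-expression → coindexation would violate Principle C on *the directors₃*.
*the pilots₄*: the pronoun c-commands this R-expression → coindexation would violate Principle C on *the pilots₄*.
*the diplomats₅*: the pronoun c-commands this R-expression → coindexation would violate Principle C on *the diplomats₅*.

none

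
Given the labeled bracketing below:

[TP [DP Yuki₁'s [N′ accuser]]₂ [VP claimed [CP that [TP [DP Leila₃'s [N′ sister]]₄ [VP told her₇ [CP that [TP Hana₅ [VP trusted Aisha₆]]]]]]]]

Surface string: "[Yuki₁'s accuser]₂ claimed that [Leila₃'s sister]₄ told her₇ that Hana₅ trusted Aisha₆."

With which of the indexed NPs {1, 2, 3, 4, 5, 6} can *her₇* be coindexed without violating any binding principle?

{1, 2, 3}

*her* is a pronoun, so Principle B applies: it must be free in its binding domain.
Binding domain of *her₇*: the embedded TP, whose subject is [Leila₃'s sister]₄.
*Yuki₁* and the pronoun do not c-command one another → neither Principle B nor Principle C is at stake; coindexation permitted.
*[Yuki₁'s accuser]₂* c-commands the pronoun but from outside its binding domain, and is not c-commanded by it → coindexation permitted.
*Leila₃* and the pronoun do not c-command one another → neither Principle B nor Principle C is at stake; coindexation permitted.
*[Leila₃'s sister]₄* c-commands the pronoun within its binding domain → coindexation would violate Principle B.
*Hana₅*: the pronoun c-commands this R-expression → coindexation would violate Principle C on *Hana₅*.
*Aisha₆*: the pronoun c-commands this R-expression → coindexation would violate Principle C on *Aisha₆*.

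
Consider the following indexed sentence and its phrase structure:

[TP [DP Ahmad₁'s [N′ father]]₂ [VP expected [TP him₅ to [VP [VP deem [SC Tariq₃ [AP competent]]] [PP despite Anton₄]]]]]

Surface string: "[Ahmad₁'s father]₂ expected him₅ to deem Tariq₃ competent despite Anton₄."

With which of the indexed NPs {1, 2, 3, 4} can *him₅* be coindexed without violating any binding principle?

*him* is a pronoun, so Principle B applies: it must be free in its binding domain.
Binding domain of *him₅*: the matrix TP, whose subject is [Ahmad₁'s father]₂.
*Ahmad₁* and the pronoun do not c-command one another → neither Principle B nor Principle C is at stake; coindexation permitted.
*[Ahmad₁'s father]₂* c-commands the pronoun within its binding domain → coindexation would violate Principle B.
*Tariq₃*: the pronoun c-commands this R-expression → coindexation would violate Principle C on *Tariq₃*.
*Anton₄*: the pronoun c-commands this R-expression → coindexation would violate Principle C on *Anton₄*.

{1}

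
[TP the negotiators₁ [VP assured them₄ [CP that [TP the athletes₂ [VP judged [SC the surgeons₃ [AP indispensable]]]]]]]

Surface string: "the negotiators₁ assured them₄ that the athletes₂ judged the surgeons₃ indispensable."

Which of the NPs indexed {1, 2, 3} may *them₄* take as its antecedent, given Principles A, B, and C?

*them* is a pronoun, so Principle B applies: it must be free in its binding domain.
Binding domain of *them₄*: the matrix TP, whose subject is the negotiators₁.
*the negotiators₁* c-commands the pronoun within its binding domain → coindexation would violate Principle B.
*the athletes₂*: the pronoun c-commands this R-expression → coindexation would violate Principle C on *the athletes₂*.
*the surgeons₃*: the pronoun c-commands this R-expression → coindexation would violate Principle C on *the surgeons₃*.

none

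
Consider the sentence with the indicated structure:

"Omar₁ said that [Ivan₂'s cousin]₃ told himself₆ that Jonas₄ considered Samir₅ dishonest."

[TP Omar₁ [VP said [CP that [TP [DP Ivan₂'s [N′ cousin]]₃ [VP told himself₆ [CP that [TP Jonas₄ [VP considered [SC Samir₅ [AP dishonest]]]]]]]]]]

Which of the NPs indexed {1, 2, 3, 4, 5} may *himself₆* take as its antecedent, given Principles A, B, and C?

{3}

*himself* is an anaphor, so Principle A applies: it must be bound in its binding domain.
Binding domain of *himself₆*: the embedded TP, whose subject is [Ivan₂'s cousin]₃.
*Omar₁* c-commands the anaphor but is outside its binding domain → cannot satisfy Principle A.
*Ivan₂* does not c-command the anaphor → cannot bind it.
*[Ivan₂'s cousin]₃* c-commands the anaphor within its binding domain → licit binder.
*Jonas₄* does not c-command the anaphor → cannot bind it.
*Samir₅* does not c-command the anaphor → cannot bind it.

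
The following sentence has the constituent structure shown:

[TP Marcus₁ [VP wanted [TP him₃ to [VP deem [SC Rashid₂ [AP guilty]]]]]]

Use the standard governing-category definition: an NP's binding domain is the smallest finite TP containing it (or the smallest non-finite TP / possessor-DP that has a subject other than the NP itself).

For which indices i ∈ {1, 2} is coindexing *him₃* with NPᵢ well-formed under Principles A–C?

none

*him* is a pronoun, so Principle B applies: it must be free in its binding domain.
Binding domain of *him₃*: the matrix TP, whose subject is Marcus₁.
*Marcus₁* c-commands the pronoun within its binding domain → coindexation would violate Principle B.
*Rashid₂*: the pronoun c-commands this R-expression → coindexation would violate Principle C on *Rashid₂*.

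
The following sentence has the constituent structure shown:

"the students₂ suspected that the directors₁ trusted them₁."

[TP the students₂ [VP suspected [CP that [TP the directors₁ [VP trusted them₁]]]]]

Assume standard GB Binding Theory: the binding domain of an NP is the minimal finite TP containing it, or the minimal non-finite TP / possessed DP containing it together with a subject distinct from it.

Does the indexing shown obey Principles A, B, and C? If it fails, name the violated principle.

The two coindexed NPs are *the directors₁* and *them₁*.
*them₁* is a pronoun. Its binding domain is the embedded TP, whose subject is the directors₁.
*the directors₁* c-commands it within that domain and carries the same index.
The pronoun is locally bound → Principle B violation.

Principle B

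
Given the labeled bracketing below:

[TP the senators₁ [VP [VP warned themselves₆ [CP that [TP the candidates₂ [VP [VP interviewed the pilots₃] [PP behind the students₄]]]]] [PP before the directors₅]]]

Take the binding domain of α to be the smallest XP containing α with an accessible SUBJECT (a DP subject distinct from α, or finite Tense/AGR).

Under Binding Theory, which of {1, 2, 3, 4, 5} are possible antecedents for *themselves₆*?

{1}

*themselves* is an anaphor, so Principle A applies: it must be bound in its binding domain.
Binding domain of *themselves₆*: the matrix TP, whose subject is the senators₁.
*the senators₁* c-commands the anaphor within its binding domain → licit binder.
*the candidates₂* does not c-command the anaphor → cannot bind it.
*the pilots₃* does not c-command the anaphor → cannot bind it.
*the students₄* does not c-command the anaphor → cannot bind it.
*the directors₅* does not c-command the anaphor → cannot bind it.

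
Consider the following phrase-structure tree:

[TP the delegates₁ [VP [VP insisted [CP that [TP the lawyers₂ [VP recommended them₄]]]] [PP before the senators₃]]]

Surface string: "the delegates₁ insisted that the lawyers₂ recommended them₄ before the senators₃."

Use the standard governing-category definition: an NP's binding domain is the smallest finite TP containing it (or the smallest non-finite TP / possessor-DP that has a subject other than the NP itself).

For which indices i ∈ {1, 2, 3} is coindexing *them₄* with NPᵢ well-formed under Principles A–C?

*them* is a pronoun, so Principle B applies: it must be free in its binding domain.
Binding domain of *them₄*: the embedded TP, whose subject is the lawyers₂.
*the delegates₁* c-commands the pronoun but from outside its binding domain, and is not c-commanded by it → coindexation permitted.
*the lawyers₂* c-commands the pronoun within its binding domain → coindexation would violate Principle B.
*the senators₃* and the pronoun do not c-command one another → neither Principle B nor Principle C is at stake; coindexation permitted.

{1, 3}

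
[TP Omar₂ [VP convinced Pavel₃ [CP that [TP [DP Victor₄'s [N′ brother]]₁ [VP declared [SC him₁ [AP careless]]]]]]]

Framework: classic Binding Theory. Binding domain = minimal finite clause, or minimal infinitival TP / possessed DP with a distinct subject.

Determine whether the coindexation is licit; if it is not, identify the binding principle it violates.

The two coindexed NPs are *[Victor₄'s brother]₁* and *him₁*.
*him₁* is a pronoun. Its binding domain is the embedded TP, whose subject is [Victor₄'s brother]₁.
*[Victor₄'s brother]₁* c-commands it within that domain and carries the same index.
The pronoun is locally bound → Principle B violation.

Principle B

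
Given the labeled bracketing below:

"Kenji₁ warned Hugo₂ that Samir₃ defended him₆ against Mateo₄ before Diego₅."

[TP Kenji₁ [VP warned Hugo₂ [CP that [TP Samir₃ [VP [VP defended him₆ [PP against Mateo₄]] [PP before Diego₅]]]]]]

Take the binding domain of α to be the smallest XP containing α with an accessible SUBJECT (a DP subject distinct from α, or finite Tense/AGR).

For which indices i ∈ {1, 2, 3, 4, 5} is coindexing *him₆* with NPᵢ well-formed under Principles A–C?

*him* is a pronoun, so Principle B applies: it must be free in its binding domain.
Binding domain of *him₆*: the embedded TP, whose subject is Samir₃.
*Kenji₁* c-commands the pronoun but from outside its binding domain, and is not c-commanded by it → coindexation permitted.
*Hugo₂* c-commands the pronoun but from outside its binding domain, and is not c-commanded by it → coindexation permitted.
*Samir₃* c-commands the pronoun within its binding domain → coindexation would violate Principle B.
*Mateo₄*: the pronoun c-commands this R-expression → coindexation would violate Principle C on *Mateo₄*.
*Diego₅* and the pronoun do not c-command one another → neither Principle B nor Principle C is at stake; coindexation permitted.

{1, 2, 5}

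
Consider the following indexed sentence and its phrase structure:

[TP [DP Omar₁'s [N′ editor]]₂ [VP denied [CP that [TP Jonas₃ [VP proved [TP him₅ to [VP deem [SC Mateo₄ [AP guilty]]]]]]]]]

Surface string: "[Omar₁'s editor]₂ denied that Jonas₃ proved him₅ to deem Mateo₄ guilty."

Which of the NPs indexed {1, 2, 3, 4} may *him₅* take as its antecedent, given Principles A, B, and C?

*him* is a pronoun, so Principle B applies: it must be free in its binding domain.
Binding domain of *him₅*: the embedded TP, whose subject is Jonas₃.
*Omar₁* and the pronoun do not c-command one another → neither Principle B nor Principle C is at stake; coindexation permitted.
*[Omar₁'s editor]₂* c-commands the pronoun but from outside its binding domain, and is not c-commanded by it → coindexation permitted.
*Jonas₃* c-commands the pronoun within its binding domain → coindexation would violate Principle B.
*Mateo₄*: the pronoun c-commands this R-expression → coindexation would violate Principle C on *Mateo₄*.

{1, 2}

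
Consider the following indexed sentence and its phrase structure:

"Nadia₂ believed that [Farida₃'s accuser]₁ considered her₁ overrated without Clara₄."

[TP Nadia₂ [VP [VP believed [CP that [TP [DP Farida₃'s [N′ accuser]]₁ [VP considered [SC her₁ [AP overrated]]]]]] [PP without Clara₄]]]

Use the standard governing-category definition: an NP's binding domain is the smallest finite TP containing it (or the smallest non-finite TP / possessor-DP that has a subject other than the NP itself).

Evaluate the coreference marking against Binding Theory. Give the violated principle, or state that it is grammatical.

Principle B

The two coindexed NPs are *[Farida₃'s accuser]₁* and *her₁*.
*her₁* is a pronoun. Its binding domain is the embedded TP, whose subject is [Farida₃'s accuser]₁.
*[Farida₃'s accuser]₁* c-commands it within that domain and carries the same index.
The pronoun is locally bound → Principle B violation.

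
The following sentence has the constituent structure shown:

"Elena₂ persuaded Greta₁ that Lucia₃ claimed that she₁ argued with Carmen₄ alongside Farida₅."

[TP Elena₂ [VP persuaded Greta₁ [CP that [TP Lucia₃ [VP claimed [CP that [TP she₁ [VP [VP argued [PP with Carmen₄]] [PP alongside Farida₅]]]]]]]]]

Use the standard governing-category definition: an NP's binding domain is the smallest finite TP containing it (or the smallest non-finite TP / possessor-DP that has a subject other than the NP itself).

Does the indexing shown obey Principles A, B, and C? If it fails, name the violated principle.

The two coindexed NPs are *Greta₁* and *she₁*.
*she₁* is a pronoun; nothing c-commands it within its binding domain (the embedded TP.), so Principle B holds trivially.
*Greta₁* is an R-expression; *she₁* does not c-command it, and no other NP shares its index, so Principle C is satisfied.
All principles are respected.

grammatical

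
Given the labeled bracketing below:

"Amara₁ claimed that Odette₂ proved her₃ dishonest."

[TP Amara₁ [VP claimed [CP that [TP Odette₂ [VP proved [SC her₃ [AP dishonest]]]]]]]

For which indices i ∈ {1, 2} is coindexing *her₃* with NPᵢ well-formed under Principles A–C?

*her* is a pronoun, so Principle B applies: it must be free in its binding domain.
Binding domain of *her₃*: the embedded TP, whose subject is Odette₂.
*Amara₁* c-commands the pronoun but from outside its binding domain, and is not c-commanded by it → coindexation permitted.
*Odette₂* c-commands the pronoun within its binding domain → coindexation would violate Principle B.

{1}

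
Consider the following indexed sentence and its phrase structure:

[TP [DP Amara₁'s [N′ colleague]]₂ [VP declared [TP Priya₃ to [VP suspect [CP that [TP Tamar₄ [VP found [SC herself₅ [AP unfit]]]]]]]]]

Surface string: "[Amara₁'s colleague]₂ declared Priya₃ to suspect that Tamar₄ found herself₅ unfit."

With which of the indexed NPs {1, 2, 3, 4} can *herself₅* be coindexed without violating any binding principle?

{4}

*herself* is an anaphor, so Principle A applies: it must be bound in its binding domain.
Binding domain of *herself₅*: the embedded TP, whose subject is Tamar₄.
*Amara₁* does not c-command the anaphor → cannot bind it.
*[Amara₁'s colleague]₂* c-commands the anaphor but is outside its binding domain → cannot satisfy Principle A.
*Priya₃* c-commands the anaphor but is outside its binding domain → cannot satisfy Principle A.
*Tamar₄* c-commands the anaphor within its binding domain → licit binder.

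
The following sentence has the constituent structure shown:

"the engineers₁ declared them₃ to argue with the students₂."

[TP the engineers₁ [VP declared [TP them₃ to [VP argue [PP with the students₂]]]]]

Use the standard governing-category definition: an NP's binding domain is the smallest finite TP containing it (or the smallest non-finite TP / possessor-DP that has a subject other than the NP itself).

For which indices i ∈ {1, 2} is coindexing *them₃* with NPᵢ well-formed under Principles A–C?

none

*them* is a pronoun, so Principle B applies: it must be free in its binding domain.
Binding domain of *them₃*: the matrix TP, whose subject is the engineers₁.
*the engineers₁* c-commands the pronoun within its binding domain → coindexation would violate Principle B.
*the students₂*: the pronoun c-commands this R-expression → coindexation would violate Principle C on *the students₂*.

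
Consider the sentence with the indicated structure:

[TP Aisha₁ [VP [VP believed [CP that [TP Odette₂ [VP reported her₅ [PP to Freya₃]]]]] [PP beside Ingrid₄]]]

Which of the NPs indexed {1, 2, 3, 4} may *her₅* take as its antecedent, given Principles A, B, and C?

*her* is a pronoun, so Principle B applies: it must be free in its binding domain.
Binding domain of *her₅*: the embedded TP, whose subject is Odette₂.
*Aisha₁* c-commands the pronoun but from outside its binding domain, and is not c-commanded by it → coindexation permitted.
*Odette₂* c-commands the pronoun within its binding domain → coindexation would violate Principle B.
*Freya₃*: the pronoun c-commands this R-expression → coindexation would violate Principle C on *Freya₃*.
*Ingrid₄* and the pronoun do not c-command one another → neither Principle B nor Principle C is at stake; coindexation permitted.

{1, 4}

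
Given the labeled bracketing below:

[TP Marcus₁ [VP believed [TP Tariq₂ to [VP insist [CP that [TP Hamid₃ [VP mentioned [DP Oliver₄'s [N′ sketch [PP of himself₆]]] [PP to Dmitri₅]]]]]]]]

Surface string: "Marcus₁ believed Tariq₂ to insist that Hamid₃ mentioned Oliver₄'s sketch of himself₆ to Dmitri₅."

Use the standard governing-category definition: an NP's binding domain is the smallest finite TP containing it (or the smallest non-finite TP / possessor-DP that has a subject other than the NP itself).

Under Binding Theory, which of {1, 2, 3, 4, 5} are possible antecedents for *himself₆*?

{4}

*himself* is an anaphor, so Principle A applies: it must be bound in its binding domain.
Binding domain of *himself₆*: the possessed DP, whose subject is Oliver₄.
*Marcus₁* c-commands the anaphor but is outside its binding domain → cannot satisfy Principle A.
*Tariq₂* c-commands the anaphor but is outside its binding domain → cannot satisfy Principle A.
*Hamid₃* c-commands the anaphor but is outside its binding domain → cannot satisfy Principle A.
*Oliver₄* c-commands the anaphor within its binding domain → licit binder.
*Dmitri₅* does not c-command the anaphor → cannot bind it.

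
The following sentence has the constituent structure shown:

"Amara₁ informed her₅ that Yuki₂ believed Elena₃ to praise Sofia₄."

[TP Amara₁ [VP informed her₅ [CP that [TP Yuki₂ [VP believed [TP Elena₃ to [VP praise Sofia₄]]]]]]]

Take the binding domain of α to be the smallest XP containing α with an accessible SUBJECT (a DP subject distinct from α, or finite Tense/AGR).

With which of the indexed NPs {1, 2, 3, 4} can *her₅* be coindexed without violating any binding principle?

none

*her* is a pronoun, so Principle B applies: it must be free in its binding domain.
Binding domain of *her₅*: the matrix TP, whose subject is Amara₁.
*Amara₁* c-commands the pronoun within its binding domain → coindexation would violate Principle B.
*Yuki₂*: the pronoun c-commands this R-expression → coindexation would violate Principle C on *Yuki₂*.
*Elena₃*: the pronoun c-commands this R-expression → coindexation would violate Principle C on *Elena₃*.
*Sofia₄*: the pronoun c-commands this R-expression → coindexation would violate Principle C on *Sofia₄*.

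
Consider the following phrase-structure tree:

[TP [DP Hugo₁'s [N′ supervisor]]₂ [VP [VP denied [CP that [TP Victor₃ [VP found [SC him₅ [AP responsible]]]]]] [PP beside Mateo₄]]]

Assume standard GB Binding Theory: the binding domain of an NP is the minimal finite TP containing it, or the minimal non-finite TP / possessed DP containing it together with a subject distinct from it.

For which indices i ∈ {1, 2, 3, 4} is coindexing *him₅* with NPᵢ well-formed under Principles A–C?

{1, 2, 4}

*him* is a pronoun, so Principle B applies: it must be free in its binding domain.
Binding domain of *him₅*: the embedded TP, whose subject is Victor₃.
*Hugo₁* and the pronoun do not c-command one another → neither Principle B nor Principle C is at stake; coindexation permitted.
*[Hugo₁'s supervisor]₂* c-commands the pronoun but from outside its binding domain, and is not c-commanded by it → coindexation permitted.
*Victor₃* c-commands the pronoun within its binding domain → coindexation would violate Principle B.
*Mateo₄* and the pronoun do not c-command one another → neither Principle B nor Principle C is at stake; coindexation permitted.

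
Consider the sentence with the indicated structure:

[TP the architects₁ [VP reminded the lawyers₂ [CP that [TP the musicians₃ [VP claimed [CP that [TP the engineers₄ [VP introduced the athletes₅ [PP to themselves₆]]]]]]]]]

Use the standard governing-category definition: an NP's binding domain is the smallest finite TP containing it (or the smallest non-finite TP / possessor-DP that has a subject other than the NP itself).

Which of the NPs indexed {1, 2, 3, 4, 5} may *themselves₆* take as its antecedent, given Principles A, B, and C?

*themselves* is an anaphor, so Principle A applies: it must be bound in its binding domain.
Binding domain of *themselves₆*: the embedded TP, whose subject is the engineers₄.
*the architects₁* c-commands the anaphor but is outside its binding domain → cannot satisfy Principle A.
*the lawyers₂* c-commands the anaphor but is outside its binding domain → cannot satisfy Principle A.
*the musicians₃* c-commands the anaphor but is outside its binding domain → cannot satisfy Principle A.
*the engineers₄* c-commands the anaphor within its binding domain → licit binder.
*the athletes₅* c-commands the anaphor within its binding domain → licit binder.

{4, 5}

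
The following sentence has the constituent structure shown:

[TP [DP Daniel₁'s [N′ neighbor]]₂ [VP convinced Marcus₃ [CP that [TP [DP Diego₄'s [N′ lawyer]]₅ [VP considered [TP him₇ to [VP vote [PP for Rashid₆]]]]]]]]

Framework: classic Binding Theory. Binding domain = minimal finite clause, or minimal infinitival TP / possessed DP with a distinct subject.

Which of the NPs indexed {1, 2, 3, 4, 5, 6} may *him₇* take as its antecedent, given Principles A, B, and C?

*him* is a pronoun, so Principle B applies: it must be free in its binding domain.
Binding domain of *him₇*: the embedded TP, whose subject is [Diego₄'s lawyer]₅.
*Daniel₁* and the pronoun do not c-command one another → neither Principle B nor Principle C is at stake; coindexation permitted.
*[Daniel₁'s neighbor]₂* c-commands the pronoun but from outside its binding domain, and is not c-commanded by it → coindexation permitted.
*Marcus₃* c-commands the pronoun but from outside its binding domain, and is not c-commanded by it → coindexation permitted.
*Diego₄* and the pronoun do not c-command one another → neither Principle B nor Principle C is at stake; coindexation permitted.
*[Diego₄'s lawyer]₅* c-commands the pronoun within its binding domain → coindexation would violate Principle B.
*Rashid₆*: the pronoun c-commands this R-expression → coindexation would violate Principle C on *Rashid₆*.

{1, 2, 3, 4}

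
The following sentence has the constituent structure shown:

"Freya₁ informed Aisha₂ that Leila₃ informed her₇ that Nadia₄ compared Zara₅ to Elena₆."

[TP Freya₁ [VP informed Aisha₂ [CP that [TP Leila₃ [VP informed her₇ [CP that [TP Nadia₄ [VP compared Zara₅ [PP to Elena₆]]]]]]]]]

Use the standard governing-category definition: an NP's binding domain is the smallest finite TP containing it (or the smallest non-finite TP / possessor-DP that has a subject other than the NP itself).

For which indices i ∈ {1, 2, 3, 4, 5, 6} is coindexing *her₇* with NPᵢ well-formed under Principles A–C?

*her* is a pronoun, so Principle B applies: it must be free in its binding domain.
Binding domain of *her₇*: the embedded TP, whose subject is Leila₃.
*Freya₁* c-commands the pronoun but from outside its binding domain, and is not c-commanded by it → coindexation permitted.
*Aisha₂* c-commands the pronoun but from outside its binding domain, and is not c-commanded by it → coindexation permitted.
*Leila₃* c-commands the pronoun within its binding domain → coindexation would violate Principle B.
*Nadia₄*: the pronoun c-commands this R-expression → coindexation would violate Principle C on *Nadia₄*.
*Zara₅*: the pronoun c-commands this R-expression → coindexation would violate Principle C on *Zara₅*.
*Elena₆*: the pronoun c-commands this R-expression → coindexation would violate Principle C on *Elena₆*.

{1, 2}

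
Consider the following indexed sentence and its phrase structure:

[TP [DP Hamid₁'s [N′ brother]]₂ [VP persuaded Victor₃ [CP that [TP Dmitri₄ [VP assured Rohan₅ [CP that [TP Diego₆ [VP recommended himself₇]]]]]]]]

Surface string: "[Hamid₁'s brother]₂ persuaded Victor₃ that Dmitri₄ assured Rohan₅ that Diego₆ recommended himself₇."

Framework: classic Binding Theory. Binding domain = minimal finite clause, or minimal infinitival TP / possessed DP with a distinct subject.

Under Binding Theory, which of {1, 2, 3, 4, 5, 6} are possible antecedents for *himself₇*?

*himself* is an anaphor, so Principle A applies: it must be bound in its binding domain.
Binding domain of *himself₇*: the embedded TP, whose subject is Diego₆.
*Hamid₁* does not c-command the anaphor → cannot bind it.
*[Hamid₁'s brother]₂* c-commands the anaphor but is outside its binding domain → cannot satisfy Principle A.
*Victor₃* c-commands the anaphor but is outside its binding domain → cannot satisfy Principle A.
*Dmitri₄* c-commands the anaphor but is outside its binding domain → cannot satisfy Principle A.
*Rohan₅* c-commands the anaphor but is outside its binding domain → cannot satisfy Principle A.
*Diego₆* c-commands the anaphor within its binding domain → licit binder.

{6}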